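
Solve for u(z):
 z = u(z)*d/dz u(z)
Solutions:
 u(z) = -sqrt(C1 + z^2)
 u(z) = sqrt(C1 + z^2)


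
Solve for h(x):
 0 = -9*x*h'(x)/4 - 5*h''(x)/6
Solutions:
 h(x) = C1 + C2*erf(3*sqrt(15)*x/10)


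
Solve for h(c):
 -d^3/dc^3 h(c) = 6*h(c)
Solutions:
 h(c) = C3*exp(-6^(1/3)*c) + (C1*sin(2^(1/3)*3^(5/6)*c/2) + C2*cos(2^(1/3)*3^(5/6)*c/2))*exp(6^(1/3)*c/2)


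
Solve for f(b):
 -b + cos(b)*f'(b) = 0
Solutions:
 f(b) = C1 + Integral(b/cos(b), b)


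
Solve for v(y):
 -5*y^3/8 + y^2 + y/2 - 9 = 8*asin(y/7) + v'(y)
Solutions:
 v(y) = C1 - 5*y^4/32 + y^3/3 + y^2/4 - 8*y*asin(y/7) - 9*y - 8*sqrt(49 - y^2)


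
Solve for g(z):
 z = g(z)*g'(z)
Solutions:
 g(z) = -sqrt(C1 + z^2)
 g(z) = sqrt(C1 + z^2)


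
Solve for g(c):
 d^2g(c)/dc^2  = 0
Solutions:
 g(c) = C1 + C2*c


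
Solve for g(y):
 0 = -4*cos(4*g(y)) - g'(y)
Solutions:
 g(y) = -asin((C1 + exp(32*y))/(C1 - exp(32*y)))/4 + pi/4
 g(y) = asin((C1 + exp(32*y))/(C1 - exp(32*y)))/4


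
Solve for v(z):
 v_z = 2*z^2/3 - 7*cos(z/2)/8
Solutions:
 v(z) = C1 + 2*z^3/9 - 7*sin(z/2)/4


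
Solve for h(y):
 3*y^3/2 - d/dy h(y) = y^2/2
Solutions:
 h(y) = C1 + 3*y^4/8 - y^3/6


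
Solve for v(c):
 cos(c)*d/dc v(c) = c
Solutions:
 v(c) = C1 + Integral(c/cos(c), c)


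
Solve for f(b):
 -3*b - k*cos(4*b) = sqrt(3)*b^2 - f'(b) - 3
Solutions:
 f(b) = C1 + sqrt(3)*b^3/3 + 3*b^2/2 - 3*b + k*sin(4*b)/4


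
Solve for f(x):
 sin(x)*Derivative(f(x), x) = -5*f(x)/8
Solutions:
 f(x) = C1*(cos(x) + 1)^(5/16)/(cos(x) - 1)^(5/16)


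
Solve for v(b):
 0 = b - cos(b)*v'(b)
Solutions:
 v(b) = C1 + Integral(b/cos(b), b)


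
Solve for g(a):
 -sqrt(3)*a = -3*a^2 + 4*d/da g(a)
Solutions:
 g(a) = C1 + a^3/4 - sqrt(3)*a^2/8


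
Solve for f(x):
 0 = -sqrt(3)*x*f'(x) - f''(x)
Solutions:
 f(x) = C1 + C2*erf(sqrt(2)*3^(1/4)*x/2)


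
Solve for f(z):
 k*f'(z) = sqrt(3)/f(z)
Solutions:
 f(z) = -sqrt(C1 + 2*sqrt(3)*z/k)
 f(z) = sqrt(C1 + 2*sqrt(3)*z/k)


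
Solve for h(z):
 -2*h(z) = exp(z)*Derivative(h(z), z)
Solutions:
 h(z) = C1*exp(2*exp(-z))


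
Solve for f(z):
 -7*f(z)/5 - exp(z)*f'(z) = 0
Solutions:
 f(z) = C1*exp(7*exp(-z)/5)


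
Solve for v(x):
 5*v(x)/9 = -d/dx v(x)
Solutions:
 v(x) = C1*exp(-5*x/9)


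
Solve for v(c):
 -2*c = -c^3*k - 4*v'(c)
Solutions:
 v(c) = C1 - c^4*k/16 + c^2/4


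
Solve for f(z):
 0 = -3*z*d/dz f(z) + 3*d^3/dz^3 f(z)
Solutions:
 f(z) = C1 + Integral(C2*airyai(z) + C3*airybi(z), z)


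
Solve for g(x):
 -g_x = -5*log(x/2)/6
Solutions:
 g(x) = C1 + 5*x*log(x)/6 - 5*x/6 - 5*x*log(2)/6


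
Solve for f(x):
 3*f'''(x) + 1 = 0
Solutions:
 f(x) = C1 + C2*x + C3*x^2 - x^3/18


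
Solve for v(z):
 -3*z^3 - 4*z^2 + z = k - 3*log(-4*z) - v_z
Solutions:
 v(z) = C1 + 3*z^4/4 + 4*z^3/3 - z^2/2 + z*(k - 6*log(2) + 3) - 3*z*log(-z)


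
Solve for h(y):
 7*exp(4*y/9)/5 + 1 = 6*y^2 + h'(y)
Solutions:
 h(y) = C1 - 2*y^3 + y + 63*exp(4*y/9)/20


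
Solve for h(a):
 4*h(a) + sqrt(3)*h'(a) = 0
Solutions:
 h(a) = C1*exp(-4*sqrt(3)*a/3)


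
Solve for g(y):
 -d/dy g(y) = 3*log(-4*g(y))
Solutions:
 Integral(1/(log(-_y) + 2*log(2)), (_y, g(y)))/3 = C1 - y


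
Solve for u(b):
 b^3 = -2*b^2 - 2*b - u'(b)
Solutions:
 u(b) = C1 - b^4/4 - 2*b^3/3 - b^2


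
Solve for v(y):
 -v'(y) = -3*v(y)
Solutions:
 v(y) = C1*exp(3*y)


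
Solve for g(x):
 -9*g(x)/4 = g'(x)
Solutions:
 g(x) = C1*exp(-9*x/4)


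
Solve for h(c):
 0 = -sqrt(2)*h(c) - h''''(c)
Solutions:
 h(c) = (C1*sin(2^(5/8)*c/2) + C2*cos(2^(5/8)*c/2))*exp(-2^(5/8)*c/2) + (C3*sin(2^(5/8)*c/2) + C4*cos(2^(5/8)*c/2))*exp(2^(5/8)*c/2)


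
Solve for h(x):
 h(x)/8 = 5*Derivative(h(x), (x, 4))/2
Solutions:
 h(x) = C1*exp(-sqrt(2)*5^(3/4)*x/10) + C2*exp(sqrt(2)*5^(3/4)*x/10) + C3*sin(sqrt(2)*5^(3/4)*x/10) + C4*cos(sqrt(2)*5^(3/4)*x/10)


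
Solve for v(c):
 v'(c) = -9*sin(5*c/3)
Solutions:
 v(c) = C1 + 27*cos(5*c/3)/5


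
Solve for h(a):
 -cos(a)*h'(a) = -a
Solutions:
 h(a) = C1 + Integral(a/cos(a), a)


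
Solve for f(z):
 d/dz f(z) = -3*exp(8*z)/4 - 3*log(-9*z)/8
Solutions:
 f(z) = C1 - 3*z*log(-z)/8 + 3*z*(1 - 2*log(3))/8 - 3*exp(8*z)/32


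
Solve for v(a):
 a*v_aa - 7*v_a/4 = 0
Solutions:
 v(a) = C1 + C2*a^(11/4)


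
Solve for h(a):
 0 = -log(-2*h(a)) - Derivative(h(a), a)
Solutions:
 Integral(1/(log(-_y) + log(2)), (_y, h(a))) = C1 - a


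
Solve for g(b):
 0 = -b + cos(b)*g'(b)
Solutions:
 g(b) = C1 + Integral(b/cos(b), b)


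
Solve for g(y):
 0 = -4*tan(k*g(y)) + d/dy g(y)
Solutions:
 g(y) = Piecewise((-asin(exp(C1*k + 4*k*y))/k + pi/k, Ne(k, 0)), (nan, True))
 g(y) = Piecewise((asin(exp(C1*k + 4*k*y))/k, Ne(k, 0)), (nan, True))


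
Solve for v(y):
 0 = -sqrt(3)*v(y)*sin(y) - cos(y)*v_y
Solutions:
 v(y) = C1*cos(y)^(sqrt(3))


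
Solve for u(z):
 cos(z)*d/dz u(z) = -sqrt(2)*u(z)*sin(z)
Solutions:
 u(z) = C1*cos(z)^(sqrt(2))


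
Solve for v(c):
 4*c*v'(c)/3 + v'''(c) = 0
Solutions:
 v(c) = C1 + Integral(C2*airyai(-6^(2/3)*c/3) + C3*airybi(-6^(2/3)*c/3), c)


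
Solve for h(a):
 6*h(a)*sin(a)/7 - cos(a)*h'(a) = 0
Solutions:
 h(a) = C1/cos(a)^(6/7)


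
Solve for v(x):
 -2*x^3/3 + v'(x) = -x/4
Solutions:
 v(x) = C1 + x^4/6 - x^2/8


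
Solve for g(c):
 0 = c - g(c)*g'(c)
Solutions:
 g(c) = -sqrt(C1 + c^2)
 g(c) = sqrt(C1 + c^2)


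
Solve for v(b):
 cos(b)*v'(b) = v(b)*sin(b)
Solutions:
 v(b) = C1/cos(b)


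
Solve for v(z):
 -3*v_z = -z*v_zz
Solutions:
 v(z) = C1 + C2*z^4


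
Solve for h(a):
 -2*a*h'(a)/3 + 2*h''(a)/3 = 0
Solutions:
 h(a) = C1 + C2*erfi(sqrt(2)*a/2)


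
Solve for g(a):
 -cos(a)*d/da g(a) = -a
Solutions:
 g(a) = C1 + Integral(a/cos(a), a)


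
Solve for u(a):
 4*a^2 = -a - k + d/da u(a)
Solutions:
 u(a) = C1 + 4*a^3/3 + a^2/2 + a*k


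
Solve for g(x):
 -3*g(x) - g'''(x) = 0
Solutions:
 g(x) = C3*exp(-3^(1/3)*x) + (C1*sin(3^(5/6)*x/2) + C2*cos(3^(5/6)*x/2))*exp(3^(1/3)*x/2)


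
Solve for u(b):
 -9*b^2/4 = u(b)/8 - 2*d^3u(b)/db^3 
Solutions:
 u(b) = C3*exp(2^(2/3)*b/4) - 18*b^2 + (C1*sin(2^(2/3)*sqrt(3)*b/8) + C2*cos(2^(2/3)*sqrt(3)*b/8))*exp(-2^(2/3)*b/8)


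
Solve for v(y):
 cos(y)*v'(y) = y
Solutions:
 v(y) = C1 + Integral(y/cos(y), y)


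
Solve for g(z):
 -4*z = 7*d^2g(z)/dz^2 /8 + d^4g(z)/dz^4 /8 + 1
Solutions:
 g(z) = C1 + C2*z + C3*sin(sqrt(7)*z) + C4*cos(sqrt(7)*z) - 16*z^3/21 - 4*z^2/7


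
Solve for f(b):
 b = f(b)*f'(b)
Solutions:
 f(b) = -sqrt(C1 + b^2)
 f(b) = sqrt(C1 + b^2)


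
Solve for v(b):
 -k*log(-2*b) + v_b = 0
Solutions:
 v(b) = C1 + b*k*log(-b) + b*k*(-1 + log(2))


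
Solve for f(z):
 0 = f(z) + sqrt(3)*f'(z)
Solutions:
 f(z) = C1*exp(-sqrt(3)*z/3)


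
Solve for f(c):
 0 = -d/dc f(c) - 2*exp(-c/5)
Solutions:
 f(c) = C1 + 10*exp(-c/5)


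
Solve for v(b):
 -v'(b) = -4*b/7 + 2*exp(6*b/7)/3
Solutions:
 v(b) = C1 + 2*b^2/7 - 7*exp(6*b/7)/9


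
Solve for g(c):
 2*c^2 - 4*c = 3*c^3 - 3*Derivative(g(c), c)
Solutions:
 g(c) = C1 + c^4/4 - 2*c^3/9 + 2*c^2/3


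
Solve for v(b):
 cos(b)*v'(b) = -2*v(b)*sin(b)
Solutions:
 v(b) = C1*cos(b)^2


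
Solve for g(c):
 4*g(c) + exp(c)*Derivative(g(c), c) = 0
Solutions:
 g(c) = C1*exp(4*exp(-c))


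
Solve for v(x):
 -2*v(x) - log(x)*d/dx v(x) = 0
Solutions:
 v(x) = C1*exp(-2*li(x))


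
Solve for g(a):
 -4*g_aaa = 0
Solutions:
 g(a) = C1 + C2*a + C3*a^2


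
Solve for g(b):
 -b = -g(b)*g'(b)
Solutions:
 g(b) = -sqrt(C1 + b^2)
 g(b) = sqrt(C1 + b^2)


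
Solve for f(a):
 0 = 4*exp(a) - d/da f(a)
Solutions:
 f(a) = C1 + 4*exp(a)


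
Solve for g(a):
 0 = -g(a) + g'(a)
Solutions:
 g(a) = C1*exp(a)


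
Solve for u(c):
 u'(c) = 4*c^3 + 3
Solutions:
 u(c) = C1 + c^4 + 3*c


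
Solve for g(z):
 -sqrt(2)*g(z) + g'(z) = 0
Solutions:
 g(z) = C1*exp(sqrt(2)*z)


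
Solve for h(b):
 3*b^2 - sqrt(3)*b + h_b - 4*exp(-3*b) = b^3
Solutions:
 h(b) = C1 + b^4/4 - b^3 + sqrt(3)*b^2/2 - 4*exp(-3*b)/3


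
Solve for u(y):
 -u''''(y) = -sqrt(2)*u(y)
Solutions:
 u(y) = C1*exp(-2^(1/8)*y) + C2*exp(2^(1/8)*y) + C3*sin(2^(1/8)*y) + C4*cos(2^(1/8)*y)


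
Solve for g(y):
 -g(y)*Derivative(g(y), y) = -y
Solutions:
 g(y) = -sqrt(C1 + y^2)
 g(y) = sqrt(C1 + y^2)


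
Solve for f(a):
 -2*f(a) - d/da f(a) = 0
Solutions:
 f(a) = C1*exp(-2*a)


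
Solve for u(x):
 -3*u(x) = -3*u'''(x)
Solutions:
 u(x) = C3*exp(x) + (C1*sin(sqrt(3)*x/2) + C2*cos(sqrt(3)*x/2))*exp(-x/2)


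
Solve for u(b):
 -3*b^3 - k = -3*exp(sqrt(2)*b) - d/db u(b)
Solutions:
 u(b) = C1 + 3*b^4/4 + b*k - 3*sqrt(2)*exp(sqrt(2)*b)/2


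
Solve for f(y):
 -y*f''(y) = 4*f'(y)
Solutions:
 f(y) = C1 + C2/y^3


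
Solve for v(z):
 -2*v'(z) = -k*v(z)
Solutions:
 v(z) = C1*exp(k*z/2)


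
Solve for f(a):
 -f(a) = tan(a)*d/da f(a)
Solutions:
 f(a) = C1/sin(a)


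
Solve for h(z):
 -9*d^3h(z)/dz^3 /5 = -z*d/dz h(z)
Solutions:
 h(z) = C1 + Integral(C2*airyai(15^(1/3)*z/3) + C3*airybi(15^(1/3)*z/3), z)


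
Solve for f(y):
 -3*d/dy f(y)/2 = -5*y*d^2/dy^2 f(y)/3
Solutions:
 f(y) = C1 + C2*y^(19/10)


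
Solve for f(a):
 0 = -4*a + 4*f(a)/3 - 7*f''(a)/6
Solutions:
 f(a) = C1*exp(-2*sqrt(14)*a/7) + C2*exp(2*sqrt(14)*a/7) + 3*a


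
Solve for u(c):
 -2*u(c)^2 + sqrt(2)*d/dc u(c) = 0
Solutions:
 u(c) = -1/(C1 + sqrt(2)*c)


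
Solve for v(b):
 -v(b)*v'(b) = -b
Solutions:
 v(b) = -sqrt(C1 + b^2)
 v(b) = sqrt(C1 + b^2)


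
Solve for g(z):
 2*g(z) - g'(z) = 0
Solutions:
 g(z) = C1*exp(2*z)


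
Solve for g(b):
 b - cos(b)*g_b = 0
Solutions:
 g(b) = C1 + Integral(b/cos(b), b)


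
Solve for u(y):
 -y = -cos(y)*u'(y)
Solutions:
 u(y) = C1 + Integral(y/cos(y), y)


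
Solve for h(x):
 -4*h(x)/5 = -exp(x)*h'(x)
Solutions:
 h(x) = C1*exp(-4*exp(-x)/5)


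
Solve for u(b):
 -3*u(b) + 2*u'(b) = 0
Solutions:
 u(b) = C1*exp(3*b/2)


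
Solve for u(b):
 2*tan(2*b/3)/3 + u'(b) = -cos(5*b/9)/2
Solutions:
 u(b) = C1 + log(cos(2*b/3)) - 9*sin(5*b/9)/10


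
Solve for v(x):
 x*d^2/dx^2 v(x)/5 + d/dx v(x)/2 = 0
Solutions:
 v(x) = C1 + C2/x^(3/2)


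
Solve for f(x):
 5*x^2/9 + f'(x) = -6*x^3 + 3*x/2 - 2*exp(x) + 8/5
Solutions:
 f(x) = C1 - 3*x^4/2 - 5*x^3/27 + 3*x^2/4 + 8*x/5 - 2*exp(x)


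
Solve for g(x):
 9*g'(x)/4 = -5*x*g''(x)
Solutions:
 g(x) = C1 + C2*x^(11/20)


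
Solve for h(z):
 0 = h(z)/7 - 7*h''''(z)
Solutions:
 h(z) = C1*exp(-sqrt(7)*z/7) + C2*exp(sqrt(7)*z/7) + C3*sin(sqrt(7)*z/7) + C4*cos(sqrt(7)*z/7)


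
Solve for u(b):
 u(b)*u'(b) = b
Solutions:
 u(b) = -sqrt(C1 + b^2)
 u(b) = sqrt(C1 + b^2)


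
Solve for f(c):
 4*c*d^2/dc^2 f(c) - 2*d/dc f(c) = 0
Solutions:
 f(c) = C1 + C2*c^(3/2)


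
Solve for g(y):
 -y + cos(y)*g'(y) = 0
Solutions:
 g(y) = C1 + Integral(y/cos(y), y)


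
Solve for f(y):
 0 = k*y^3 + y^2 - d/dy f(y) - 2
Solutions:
 f(y) = C1 + k*y^4/4 + y^3/3 - 2*y


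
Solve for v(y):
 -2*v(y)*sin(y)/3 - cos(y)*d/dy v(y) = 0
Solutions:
 v(y) = C1*cos(y)^(2/3)


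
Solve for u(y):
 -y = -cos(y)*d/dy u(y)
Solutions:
 u(y) = C1 + Integral(y/cos(y), y)


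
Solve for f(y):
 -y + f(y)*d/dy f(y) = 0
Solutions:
 f(y) = -sqrt(C1 + y^2)
 f(y) = sqrt(C1 + y^2)


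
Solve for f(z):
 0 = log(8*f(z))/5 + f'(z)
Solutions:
 5*Integral(1/(log(_y) + 3*log(2)), (_y, f(z))) = C1 - z


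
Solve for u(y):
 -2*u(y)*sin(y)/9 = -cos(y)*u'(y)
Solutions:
 u(y) = C1/cos(y)^(2/9)


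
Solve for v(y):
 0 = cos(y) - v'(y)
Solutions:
 v(y) = C1 + sin(y)


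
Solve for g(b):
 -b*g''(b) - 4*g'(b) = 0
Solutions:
 g(b) = C1 + C2/b^3


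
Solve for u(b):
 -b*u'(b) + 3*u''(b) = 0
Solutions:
 u(b) = C1 + C2*erfi(sqrt(6)*b/6)


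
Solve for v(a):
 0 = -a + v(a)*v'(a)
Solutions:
 v(a) = -sqrt(C1 + a^2)
 v(a) = sqrt(C1 + a^2)


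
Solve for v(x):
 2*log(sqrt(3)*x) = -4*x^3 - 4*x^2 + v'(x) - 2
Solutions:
 v(x) = C1 + x^4 + 4*x^3/3 + 2*x*log(x) + x*log(3)


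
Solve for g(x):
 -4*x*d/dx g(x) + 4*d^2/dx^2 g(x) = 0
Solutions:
 g(x) = C1 + C2*erfi(sqrt(2)*x/2)


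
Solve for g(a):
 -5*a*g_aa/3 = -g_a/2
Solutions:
 g(a) = C1 + C2*a^(13/10)


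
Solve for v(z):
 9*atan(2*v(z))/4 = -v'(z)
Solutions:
 Integral(1/atan(2*_y), (_y, v(z))) = C1 - 9*z/4


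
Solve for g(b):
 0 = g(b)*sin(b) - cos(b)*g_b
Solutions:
 g(b) = C1/cos(b)


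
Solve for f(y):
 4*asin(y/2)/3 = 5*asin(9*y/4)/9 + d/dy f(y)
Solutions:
 f(y) = C1 + 4*y*asin(y/2)/3 - 5*y*asin(9*y/4)/9 + 4*sqrt(4 - y^2)/3 - 5*sqrt(16 - 81*y^2)/81


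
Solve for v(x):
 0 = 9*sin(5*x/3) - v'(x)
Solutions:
 v(x) = C1 - 27*cos(5*x/3)/5


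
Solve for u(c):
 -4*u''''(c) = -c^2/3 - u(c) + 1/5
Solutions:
 u(c) = C1*exp(-sqrt(2)*c/2) + C2*exp(sqrt(2)*c/2) + C3*sin(sqrt(2)*c/2) + C4*cos(sqrt(2)*c/2) - c^2/3 + 1/5


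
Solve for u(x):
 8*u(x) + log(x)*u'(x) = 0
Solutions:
 u(x) = C1*exp(-8*li(x))


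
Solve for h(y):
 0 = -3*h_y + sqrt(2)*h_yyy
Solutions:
 h(y) = C1 + C2*exp(-2^(3/4)*sqrt(3)*y/2) + C3*exp(2^(3/4)*sqrt(3)*y/2)


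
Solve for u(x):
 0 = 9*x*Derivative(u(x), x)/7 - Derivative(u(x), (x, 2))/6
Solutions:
 u(x) = C1 + C2*erfi(3*sqrt(21)*x/7)


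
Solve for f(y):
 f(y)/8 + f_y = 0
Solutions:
 f(y) = C1*exp(-y/8)


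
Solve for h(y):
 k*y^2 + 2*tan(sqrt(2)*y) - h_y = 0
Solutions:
 h(y) = C1 + k*y^3/3 - sqrt(2)*log(cos(sqrt(2)*y))


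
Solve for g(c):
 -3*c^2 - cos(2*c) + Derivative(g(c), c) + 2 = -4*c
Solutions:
 g(c) = C1 + c^3 - 2*c^2 - 2*c + sin(2*c)/2


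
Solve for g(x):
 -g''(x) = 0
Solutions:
 g(x) = C1 + C2*x


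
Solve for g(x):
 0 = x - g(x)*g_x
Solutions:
 g(x) = -sqrt(C1 + x^2)
 g(x) = sqrt(C1 + x^2)


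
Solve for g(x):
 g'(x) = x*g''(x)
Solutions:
 g(x) = C1 + C2*x^2


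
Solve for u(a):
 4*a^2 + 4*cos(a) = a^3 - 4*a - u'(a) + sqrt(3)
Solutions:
 u(a) = C1 + a^4/4 - 4*a^3/3 - 2*a^2 + sqrt(3)*a - 4*sin(a)


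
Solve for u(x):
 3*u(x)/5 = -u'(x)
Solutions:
 u(x) = C1*exp(-3*x/5)


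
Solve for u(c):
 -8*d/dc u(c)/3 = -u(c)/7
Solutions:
 u(c) = C1*exp(3*c/56)


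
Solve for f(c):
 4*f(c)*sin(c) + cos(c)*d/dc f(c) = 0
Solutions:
 f(c) = C1*cos(c)^4


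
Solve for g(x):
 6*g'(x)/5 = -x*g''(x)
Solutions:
 g(x) = C1 + C2/x^(1/5)


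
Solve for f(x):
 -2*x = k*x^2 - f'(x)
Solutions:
 f(x) = C1 + k*x^3/3 + x^2


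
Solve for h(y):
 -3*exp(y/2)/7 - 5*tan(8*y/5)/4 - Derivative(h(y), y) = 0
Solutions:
 h(y) = C1 - 6*exp(y/2)/7 + 25*log(cos(8*y/5))/32


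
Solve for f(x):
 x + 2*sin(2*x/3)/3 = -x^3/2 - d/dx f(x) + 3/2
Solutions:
 f(x) = C1 - x^4/8 - x^2/2 + 3*x/2 + cos(2*x/3)


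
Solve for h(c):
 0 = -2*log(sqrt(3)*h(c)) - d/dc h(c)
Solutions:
 Integral(1/(2*log(_y) + log(3)), (_y, h(c))) = C1 - c


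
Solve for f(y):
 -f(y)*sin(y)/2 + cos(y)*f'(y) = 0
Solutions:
 f(y) = C1/sqrt(cos(y))


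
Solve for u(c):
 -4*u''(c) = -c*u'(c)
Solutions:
 u(c) = C1 + C2*erfi(sqrt(2)*c/4)


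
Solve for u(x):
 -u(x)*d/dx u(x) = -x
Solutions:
 u(x) = -sqrt(C1 + x^2)
 u(x) = sqrt(C1 + x^2)


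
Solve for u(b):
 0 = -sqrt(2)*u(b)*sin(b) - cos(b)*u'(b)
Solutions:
 u(b) = C1*cos(b)^(sqrt(2))


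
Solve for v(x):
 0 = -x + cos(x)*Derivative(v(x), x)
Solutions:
 v(x) = C1 + Integral(x/cos(x), x)


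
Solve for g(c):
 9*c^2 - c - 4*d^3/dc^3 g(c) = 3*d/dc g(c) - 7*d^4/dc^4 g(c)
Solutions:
 g(c) = C1 + C4*exp(c) + c^3 - c^2/6 - 8*c + (C2*sin(5*sqrt(3)*c/14) + C3*cos(5*sqrt(3)*c/14))*exp(-3*c/14)


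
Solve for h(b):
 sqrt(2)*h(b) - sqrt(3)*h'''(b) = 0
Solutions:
 h(b) = C3*exp(2^(1/6)*3^(5/6)*b/3) + (C1*sin(2^(1/6)*3^(1/3)*b/2) + C2*cos(2^(1/6)*3^(1/3)*b/2))*exp(-2^(1/6)*3^(5/6)*b/6)


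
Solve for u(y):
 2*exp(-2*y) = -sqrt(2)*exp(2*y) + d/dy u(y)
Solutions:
 u(y) = C1 + sqrt(2)*exp(2*y)/2 - exp(-2*y)


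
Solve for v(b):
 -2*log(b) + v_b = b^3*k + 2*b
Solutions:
 v(b) = C1 + b^4*k/4 + b^2 + 2*b*log(b) - 2*b


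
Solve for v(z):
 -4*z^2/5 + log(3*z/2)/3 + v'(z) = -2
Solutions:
 v(z) = C1 + 4*z^3/15 - z*log(z)/3 - 5*z/3 - z*log(3)/3 + z*log(2)/3


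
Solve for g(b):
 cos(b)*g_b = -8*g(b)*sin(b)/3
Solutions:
 g(b) = C1*cos(b)^(8/3)


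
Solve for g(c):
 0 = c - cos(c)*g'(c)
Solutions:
 g(c) = C1 + Integral(c/cos(c), c)


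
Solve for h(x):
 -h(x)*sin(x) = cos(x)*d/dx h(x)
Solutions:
 h(x) = C1*cos(x)


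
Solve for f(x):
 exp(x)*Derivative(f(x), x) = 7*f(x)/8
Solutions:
 f(x) = C1*exp(-7*exp(-x)/8)


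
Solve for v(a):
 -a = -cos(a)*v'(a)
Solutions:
 v(a) = C1 + Integral(a/cos(a), a)


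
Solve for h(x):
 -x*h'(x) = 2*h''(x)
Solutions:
 h(x) = C1 + C2*erf(x/2)


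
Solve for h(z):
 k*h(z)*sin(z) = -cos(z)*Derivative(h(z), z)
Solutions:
 h(z) = C1*exp(k*log(cos(z)))


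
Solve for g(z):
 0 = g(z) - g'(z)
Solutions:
 g(z) = C1*exp(z)


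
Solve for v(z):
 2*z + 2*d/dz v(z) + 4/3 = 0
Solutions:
 v(z) = C1 - z^2/2 - 2*z/3


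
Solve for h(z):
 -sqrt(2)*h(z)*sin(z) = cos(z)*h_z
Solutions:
 h(z) = C1*cos(z)^(sqrt(2))


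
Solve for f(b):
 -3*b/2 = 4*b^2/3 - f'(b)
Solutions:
 f(b) = C1 + 4*b^3/9 + 3*b^2/4


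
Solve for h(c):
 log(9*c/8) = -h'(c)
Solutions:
 h(c) = C1 - c*log(c) + c*log(8/9) + c


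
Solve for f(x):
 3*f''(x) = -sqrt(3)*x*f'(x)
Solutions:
 f(x) = C1 + C2*erf(sqrt(2)*3^(3/4)*x/6)


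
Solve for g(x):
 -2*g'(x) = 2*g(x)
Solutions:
 g(x) = C1*exp(-x)


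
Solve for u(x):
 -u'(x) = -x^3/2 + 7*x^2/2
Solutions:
 u(x) = C1 + x^4/8 - 7*x^3/6


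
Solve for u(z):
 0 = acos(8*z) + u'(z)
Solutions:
 u(z) = C1 - z*acos(8*z) + sqrt(1 - 64*z^2)/8


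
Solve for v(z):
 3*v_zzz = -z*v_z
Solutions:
 v(z) = C1 + Integral(C2*airyai(-3^(2/3)*z/3) + C3*airybi(-3^(2/3)*z/3), z)


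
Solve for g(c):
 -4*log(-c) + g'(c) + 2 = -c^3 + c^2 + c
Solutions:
 g(c) = C1 - c^4/4 + c^3/3 + c^2/2 + 4*c*log(-c) - 6*c


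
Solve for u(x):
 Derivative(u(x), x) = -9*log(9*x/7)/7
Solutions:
 u(x) = C1 - 9*x*log(x)/7 - 18*x*log(3)/7 + 9*x/7 + 9*x*log(7)/7


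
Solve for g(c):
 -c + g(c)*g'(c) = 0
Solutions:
 g(c) = -sqrt(C1 + c^2)
 g(c) = sqrt(C1 + c^2)


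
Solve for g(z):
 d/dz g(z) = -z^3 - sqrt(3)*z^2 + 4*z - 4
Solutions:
 g(z) = C1 - z^4/4 - sqrt(3)*z^3/3 + 2*z^2 - 4*z


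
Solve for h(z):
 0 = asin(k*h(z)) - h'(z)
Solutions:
 Integral(1/asin(_y*k), (_y, h(z))) = C1 + z


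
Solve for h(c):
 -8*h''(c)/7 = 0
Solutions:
 h(c) = C1 + C2*c


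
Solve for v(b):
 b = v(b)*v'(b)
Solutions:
 v(b) = -sqrt(C1 + b^2)
 v(b) = sqrt(C1 + b^2)


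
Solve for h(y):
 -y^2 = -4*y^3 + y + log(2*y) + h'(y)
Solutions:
 h(y) = C1 + y^4 - y^3/3 - y^2/2 - y*log(y) - y*log(2) + y


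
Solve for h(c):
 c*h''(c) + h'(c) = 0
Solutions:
 h(c) = C1 + C2*log(c)


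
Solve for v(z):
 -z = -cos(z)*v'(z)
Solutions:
 v(z) = C1 + Integral(z/cos(z), z)


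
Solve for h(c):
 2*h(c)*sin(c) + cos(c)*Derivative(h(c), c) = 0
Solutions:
 h(c) = C1*cos(c)^2


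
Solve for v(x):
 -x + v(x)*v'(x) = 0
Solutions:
 v(x) = -sqrt(C1 + x^2)
 v(x) = sqrt(C1 + x^2)


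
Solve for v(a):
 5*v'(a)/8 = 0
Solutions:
 v(a) = C1


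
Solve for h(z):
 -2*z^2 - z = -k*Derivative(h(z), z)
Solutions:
 h(z) = C1 + 2*z^3/(3*k) + z^2/(2*k)


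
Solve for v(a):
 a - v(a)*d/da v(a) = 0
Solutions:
 v(a) = -sqrt(C1 + a^2)
 v(a) = sqrt(C1 + a^2)


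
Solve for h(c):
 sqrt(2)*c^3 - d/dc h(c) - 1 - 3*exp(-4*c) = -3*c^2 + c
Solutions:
 h(c) = C1 + sqrt(2)*c^4/4 + c^3 - c^2/2 - c + 3*exp(-4*c)/4


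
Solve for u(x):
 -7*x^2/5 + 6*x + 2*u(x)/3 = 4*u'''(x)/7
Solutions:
 u(x) = C3*exp(6^(2/3)*7^(1/3)*x/6) + 21*x^2/10 - 9*x + (C1*sin(2^(2/3)*3^(1/6)*7^(1/3)*x/4) + C2*cos(2^(2/3)*3^(1/6)*7^(1/3)*x/4))*exp(-6^(2/3)*7^(1/3)*x/12)


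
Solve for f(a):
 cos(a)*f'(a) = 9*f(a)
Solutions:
 f(a) = C1*sqrt(sin(a) + 1)*(sin(a)^4 + 4*sin(a)^3 + 6*sin(a)^2 + 4*sin(a) + 1)/(sqrt(sin(a) - 1)*(sin(a)^4 - 4*sin(a)^3 + 6*sin(a)^2 - 4*sin(a) + 1))


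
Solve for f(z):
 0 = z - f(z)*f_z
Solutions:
 f(z) = -sqrt(C1 + z^2)
 f(z) = sqrt(C1 + z^2)


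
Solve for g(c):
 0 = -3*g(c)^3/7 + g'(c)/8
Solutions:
 g(c) = -sqrt(14)*sqrt(-1/(C1 + 24*c))/2
 g(c) = sqrt(14)*sqrt(-1/(C1 + 24*c))/2


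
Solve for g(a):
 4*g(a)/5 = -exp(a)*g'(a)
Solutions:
 g(a) = C1*exp(4*exp(-a)/5)


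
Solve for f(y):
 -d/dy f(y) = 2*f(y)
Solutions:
 f(y) = C1*exp(-2*y)


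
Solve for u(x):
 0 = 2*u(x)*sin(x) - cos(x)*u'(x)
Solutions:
 u(x) = C1/cos(x)^2


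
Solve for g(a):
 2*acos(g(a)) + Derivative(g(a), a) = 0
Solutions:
 Integral(1/acos(_y), (_y, g(a))) = C1 - 2*a


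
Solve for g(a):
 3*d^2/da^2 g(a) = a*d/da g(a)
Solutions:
 g(a) = C1 + C2*erfi(sqrt(6)*a/6)


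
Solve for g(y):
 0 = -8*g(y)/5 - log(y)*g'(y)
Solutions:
 g(y) = C1*exp(-8*li(y)/5)


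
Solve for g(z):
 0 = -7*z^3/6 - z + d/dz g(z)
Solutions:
 g(z) = C1 + 7*z^4/24 + z^2/2


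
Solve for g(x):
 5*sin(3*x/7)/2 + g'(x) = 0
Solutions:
 g(x) = C1 + 35*cos(3*x/7)/6


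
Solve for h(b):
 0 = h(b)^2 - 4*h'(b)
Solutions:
 h(b) = -4/(C1 + b)


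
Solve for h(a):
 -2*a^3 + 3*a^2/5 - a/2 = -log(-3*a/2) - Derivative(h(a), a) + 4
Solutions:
 h(a) = C1 + a^4/2 - a^3/5 + a^2/4 - a*log(-a) + a*(-log(3) + log(2) + 5)


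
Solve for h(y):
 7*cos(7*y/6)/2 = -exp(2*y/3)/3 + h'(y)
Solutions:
 h(y) = C1 + exp(2*y/3)/2 + 3*sin(7*y/6)


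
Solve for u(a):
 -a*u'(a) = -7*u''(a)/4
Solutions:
 u(a) = C1 + C2*erfi(sqrt(14)*a/7)


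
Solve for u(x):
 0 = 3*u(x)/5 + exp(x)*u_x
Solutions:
 u(x) = C1*exp(3*exp(-x)/5)


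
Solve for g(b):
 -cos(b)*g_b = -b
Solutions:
 g(b) = C1 + Integral(b/cos(b), b)


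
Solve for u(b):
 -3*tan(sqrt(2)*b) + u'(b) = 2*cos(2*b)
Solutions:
 u(b) = C1 - 3*sqrt(2)*log(cos(sqrt(2)*b))/2 + sin(2*b)


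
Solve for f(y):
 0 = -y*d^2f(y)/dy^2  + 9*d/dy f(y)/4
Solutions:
 f(y) = C1 + C2*y^(13/4)


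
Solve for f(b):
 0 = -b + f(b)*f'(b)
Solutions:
 f(b) = -sqrt(C1 + b^2)
 f(b) = sqrt(C1 + b^2)


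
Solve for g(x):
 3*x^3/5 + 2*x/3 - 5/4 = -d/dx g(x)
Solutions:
 g(x) = C1 - 3*x^4/20 - x^2/3 + 5*x/4


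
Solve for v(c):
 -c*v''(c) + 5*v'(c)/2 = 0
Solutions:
 v(c) = C1 + C2*c^(7/2)


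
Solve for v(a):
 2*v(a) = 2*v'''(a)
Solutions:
 v(a) = C3*exp(a) + (C1*sin(sqrt(3)*a/2) + C2*cos(sqrt(3)*a/2))*exp(-a/2)


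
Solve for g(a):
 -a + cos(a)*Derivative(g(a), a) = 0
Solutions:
 g(a) = C1 + Integral(a/cos(a), a)


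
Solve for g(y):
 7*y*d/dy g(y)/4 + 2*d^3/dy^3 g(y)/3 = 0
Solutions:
 g(y) = C1 + Integral(C2*airyai(-21^(1/3)*y/2) + C3*airybi(-21^(1/3)*y/2), y)


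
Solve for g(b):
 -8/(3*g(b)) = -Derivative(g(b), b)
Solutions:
 g(b) = -sqrt(C1 + 48*b)/3
 g(b) = sqrt(C1 + 48*b)/3


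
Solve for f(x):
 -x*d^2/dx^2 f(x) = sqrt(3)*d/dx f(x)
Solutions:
 f(x) = C1 + C2*x^(1 - sqrt(3))


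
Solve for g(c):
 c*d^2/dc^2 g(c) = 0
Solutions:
 g(c) = C1 + C2*c


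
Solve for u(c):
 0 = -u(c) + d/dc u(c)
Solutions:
 u(c) = C1*exp(c)


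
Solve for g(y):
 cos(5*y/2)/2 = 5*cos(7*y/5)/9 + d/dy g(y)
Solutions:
 g(y) = C1 - 25*sin(7*y/5)/63 + sin(5*y/2)/5


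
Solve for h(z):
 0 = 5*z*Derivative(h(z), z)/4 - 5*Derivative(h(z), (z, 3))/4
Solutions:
 h(z) = C1 + Integral(C2*airyai(z) + C3*airybi(z), z)


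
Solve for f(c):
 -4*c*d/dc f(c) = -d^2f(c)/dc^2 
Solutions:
 f(c) = C1 + C2*erfi(sqrt(2)*c)


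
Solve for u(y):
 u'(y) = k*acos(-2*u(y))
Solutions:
 Integral(1/acos(-2*_y), (_y, u(y))) = C1 + k*y


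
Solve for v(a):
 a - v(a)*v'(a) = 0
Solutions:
 v(a) = -sqrt(C1 + a^2)
 v(a) = sqrt(C1 + a^2)


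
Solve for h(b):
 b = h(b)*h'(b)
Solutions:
 h(b) = -sqrt(C1 + b^2)
 h(b) = sqrt(C1 + b^2)


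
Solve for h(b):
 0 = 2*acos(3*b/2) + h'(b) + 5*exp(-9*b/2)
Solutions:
 h(b) = C1 - 2*b*acos(3*b/2) + 2*sqrt(4 - 9*b^2)/3 + 10*exp(-9*b/2)/9


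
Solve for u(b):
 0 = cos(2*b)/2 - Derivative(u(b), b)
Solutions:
 u(b) = C1 + sin(2*b)/4


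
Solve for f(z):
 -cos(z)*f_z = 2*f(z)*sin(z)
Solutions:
 f(z) = C1*cos(z)^2


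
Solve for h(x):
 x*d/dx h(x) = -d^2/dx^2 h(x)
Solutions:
 h(x) = C1 + C2*erf(sqrt(2)*x/2)


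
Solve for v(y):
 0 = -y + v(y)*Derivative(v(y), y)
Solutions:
 v(y) = -sqrt(C1 + y^2)
 v(y) = sqrt(C1 + y^2)


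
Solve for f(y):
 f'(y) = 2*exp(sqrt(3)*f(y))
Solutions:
 f(y) = sqrt(3)*(2*log(-1/(C1 + 2*y)) - log(3))/6


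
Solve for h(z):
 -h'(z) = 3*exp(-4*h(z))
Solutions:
 h(z) = log(-I*(C1 - 12*z)^(1/4))
 h(z) = log(I*(C1 - 12*z)^(1/4))
 h(z) = log(-(C1 - 12*z)^(1/4))
 h(z) = log(C1 - 12*z)/4


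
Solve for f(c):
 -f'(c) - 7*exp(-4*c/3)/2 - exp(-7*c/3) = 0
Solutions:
 f(c) = C1 + 21*exp(-4*c/3)/8 + 3*exp(-7*c/3)/7


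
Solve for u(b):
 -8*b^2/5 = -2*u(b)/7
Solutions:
 u(b) = 28*b^2/5


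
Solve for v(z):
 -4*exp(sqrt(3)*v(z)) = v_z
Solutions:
 v(z) = sqrt(3)*(2*log(1/(C1 + 4*z)) - log(3))/6


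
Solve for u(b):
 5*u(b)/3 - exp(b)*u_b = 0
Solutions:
 u(b) = C1*exp(-5*exp(-b)/3)


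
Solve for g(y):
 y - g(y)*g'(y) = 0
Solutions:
 g(y) = -sqrt(C1 + y^2)
 g(y) = sqrt(C1 + y^2)


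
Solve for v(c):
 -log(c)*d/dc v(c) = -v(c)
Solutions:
 v(c) = C1*exp(li(c))


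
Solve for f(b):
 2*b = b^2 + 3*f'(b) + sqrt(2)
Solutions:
 f(b) = C1 - b^3/9 + b^2/3 - sqrt(2)*b/3


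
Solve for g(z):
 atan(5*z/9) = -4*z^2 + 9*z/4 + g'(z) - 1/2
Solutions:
 g(z) = C1 + 4*z^3/3 - 9*z^2/8 + z*atan(5*z/9) + z/2 - 9*log(25*z^2 + 81)/10


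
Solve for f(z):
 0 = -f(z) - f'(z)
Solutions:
 f(z) = C1*exp(-z)


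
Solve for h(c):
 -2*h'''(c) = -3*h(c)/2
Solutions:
 h(c) = C3*exp(6^(1/3)*c/2) + (C1*sin(2^(1/3)*3^(5/6)*c/4) + C2*cos(2^(1/3)*3^(5/6)*c/4))*exp(-6^(1/3)*c/4)


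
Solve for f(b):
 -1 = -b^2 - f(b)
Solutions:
 f(b) = 1 - b^2


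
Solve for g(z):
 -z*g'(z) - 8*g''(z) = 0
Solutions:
 g(z) = C1 + C2*erf(z/4)


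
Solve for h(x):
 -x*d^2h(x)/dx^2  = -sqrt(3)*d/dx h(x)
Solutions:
 h(x) = C1 + C2*x^(1 + sqrt(3))


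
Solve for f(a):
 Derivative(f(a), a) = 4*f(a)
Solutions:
 f(a) = C1*exp(4*a)


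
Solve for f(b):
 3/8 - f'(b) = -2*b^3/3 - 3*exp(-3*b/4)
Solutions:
 f(b) = C1 + b^4/6 + 3*b/8 - 4*exp(-3*b/4)


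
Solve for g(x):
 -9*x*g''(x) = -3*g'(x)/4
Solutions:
 g(x) = C1 + C2*x^(13/12)


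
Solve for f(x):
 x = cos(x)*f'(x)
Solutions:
 f(x) = C1 + Integral(x/cos(x), x)


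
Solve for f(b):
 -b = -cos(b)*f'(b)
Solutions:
 f(b) = C1 + Integral(b/cos(b), b)


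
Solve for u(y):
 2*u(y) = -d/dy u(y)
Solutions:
 u(y) = C1*exp(-2*y)


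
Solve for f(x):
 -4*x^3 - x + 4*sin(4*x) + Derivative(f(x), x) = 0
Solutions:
 f(x) = C1 + x^4 + x^2/2 + cos(4*x)


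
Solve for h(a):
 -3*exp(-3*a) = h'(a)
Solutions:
 h(a) = C1 + exp(-3*a)


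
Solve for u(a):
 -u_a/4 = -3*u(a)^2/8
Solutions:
 u(a) = -2/(C1 + 3*a)


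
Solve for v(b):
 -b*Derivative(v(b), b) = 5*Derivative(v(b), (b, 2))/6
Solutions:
 v(b) = C1 + C2*erf(sqrt(15)*b/5)


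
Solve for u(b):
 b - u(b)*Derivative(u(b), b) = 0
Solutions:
 u(b) = -sqrt(C1 + b^2)
 u(b) = sqrt(C1 + b^2)


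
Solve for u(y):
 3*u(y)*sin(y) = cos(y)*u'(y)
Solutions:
 u(y) = C1/cos(y)^3


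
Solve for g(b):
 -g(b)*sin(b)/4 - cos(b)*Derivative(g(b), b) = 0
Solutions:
 g(b) = C1*cos(b)^(1/4)


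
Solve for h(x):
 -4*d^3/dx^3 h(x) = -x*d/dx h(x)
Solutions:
 h(x) = C1 + Integral(C2*airyai(2^(1/3)*x/2) + C3*airybi(2^(1/3)*x/2), x)


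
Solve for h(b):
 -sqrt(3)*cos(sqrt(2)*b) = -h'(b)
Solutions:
 h(b) = C1 + sqrt(6)*sin(sqrt(2)*b)/2


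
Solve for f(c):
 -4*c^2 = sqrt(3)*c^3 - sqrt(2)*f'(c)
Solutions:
 f(c) = C1 + sqrt(6)*c^4/8 + 2*sqrt(2)*c^3/3


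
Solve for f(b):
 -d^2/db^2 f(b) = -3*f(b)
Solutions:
 f(b) = C1*exp(-sqrt(3)*b) + C2*exp(sqrt(3)*b)


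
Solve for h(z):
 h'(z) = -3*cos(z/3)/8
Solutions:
 h(z) = C1 - 9*sin(z/3)/8


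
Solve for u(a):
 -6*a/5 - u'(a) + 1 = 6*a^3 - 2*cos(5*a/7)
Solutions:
 u(a) = C1 - 3*a^4/2 - 3*a^2/5 + a + 14*sin(5*a/7)/5


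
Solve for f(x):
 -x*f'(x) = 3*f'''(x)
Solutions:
 f(x) = C1 + Integral(C2*airyai(-3^(2/3)*x/3) + C3*airybi(-3^(2/3)*x/3), x)


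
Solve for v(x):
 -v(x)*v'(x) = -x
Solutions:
 v(x) = -sqrt(C1 + x^2)
 v(x) = sqrt(C1 + x^2)


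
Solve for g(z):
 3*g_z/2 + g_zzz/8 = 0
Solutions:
 g(z) = C1 + C2*sin(2*sqrt(3)*z) + C3*cos(2*sqrt(3)*z)


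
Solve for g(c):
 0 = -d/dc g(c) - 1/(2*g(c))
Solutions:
 g(c) = -sqrt(C1 - c)
 g(c) = sqrt(C1 - c)


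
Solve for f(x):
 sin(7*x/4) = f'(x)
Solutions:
 f(x) = C1 - 4*cos(7*x/4)/7


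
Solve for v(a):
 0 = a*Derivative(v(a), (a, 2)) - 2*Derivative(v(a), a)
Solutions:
 v(a) = C1 + C2*a^3


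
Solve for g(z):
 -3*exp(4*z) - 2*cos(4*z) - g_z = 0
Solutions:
 g(z) = C1 - 3*exp(4*z)/4 - sin(4*z)/2


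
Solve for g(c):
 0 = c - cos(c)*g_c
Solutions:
 g(c) = C1 + Integral(c/cos(c), c)


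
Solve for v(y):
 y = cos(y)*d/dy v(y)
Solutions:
 v(y) = C1 + Integral(y/cos(y), y)


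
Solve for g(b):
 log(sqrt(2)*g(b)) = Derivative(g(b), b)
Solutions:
 -2*Integral(1/(2*log(_y) + log(2)), (_y, g(b))) = C1 - b


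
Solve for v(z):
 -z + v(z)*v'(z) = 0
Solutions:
 v(z) = -sqrt(C1 + z^2)
 v(z) = sqrt(C1 + z^2)


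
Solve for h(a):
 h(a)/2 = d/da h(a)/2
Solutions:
 h(a) = C1*exp(a)


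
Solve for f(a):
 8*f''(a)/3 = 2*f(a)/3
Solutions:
 f(a) = C1*exp(-a/2) + C2*exp(a/2)


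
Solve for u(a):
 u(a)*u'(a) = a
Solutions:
 u(a) = -sqrt(C1 + a^2)
 u(a) = sqrt(C1 + a^2)


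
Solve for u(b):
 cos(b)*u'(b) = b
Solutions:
 u(b) = C1 + Integral(b/cos(b), b)


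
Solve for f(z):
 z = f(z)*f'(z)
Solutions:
 f(z) = -sqrt(C1 + z^2)
 f(z) = sqrt(C1 + z^2)


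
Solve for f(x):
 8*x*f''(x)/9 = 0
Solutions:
 f(x) = C1 + C2*x


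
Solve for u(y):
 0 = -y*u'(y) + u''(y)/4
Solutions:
 u(y) = C1 + C2*erfi(sqrt(2)*y)


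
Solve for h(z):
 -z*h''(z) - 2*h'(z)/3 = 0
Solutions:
 h(z) = C1 + C2*z^(1/3)


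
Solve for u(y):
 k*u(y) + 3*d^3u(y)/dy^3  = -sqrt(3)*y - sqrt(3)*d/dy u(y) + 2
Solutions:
 u(y) = C1*exp(2^(1/3)*y*(-2^(1/3)*(9*k + sqrt(3)*sqrt(27*k^2 + 4*sqrt(3)))^(1/3) + 2*sqrt(3)/(9*k + sqrt(3)*sqrt(27*k^2 + 4*sqrt(3)))^(1/3))/6) + C2*exp(2^(1/3)*y*(2^(1/3)*(9*k + sqrt(3)*sqrt(27*k^2 + 4*sqrt(3)))^(1/3) - 2^(1/3)*sqrt(3)*I*(9*k + sqrt(3)*sqrt(27*k^2 + 4*sqrt(3)))^(1/3) + 8*sqrt(3)/((-1 + sqrt(3)*I)*(9*k + sqrt(3)*sqrt(27*k^2 + 4*sqrt(3)))^(1/3)))/12) + C3*exp(2^(1/3)*y*(2^(1/3)*(9*k + sqrt(3)*sqrt(27*k^2 + 4*sqrt(3)))^(1/3) + 2^(1/3)*sqrt(3)*I*(9*k + sqrt(3)*sqrt(27*k^2 + 4*sqrt(3)))^(1/3) - 8*sqrt(3)/((1 + sqrt(3)*I)*(9*k + sqrt(3)*sqrt(27*k^2 + 4*sqrt(3)))^(1/3)))/12) - sqrt(3)*y/k + 2/k + 3/k^2


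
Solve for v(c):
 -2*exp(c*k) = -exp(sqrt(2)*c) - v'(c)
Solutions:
 v(c) = C1 - sqrt(2)*exp(sqrt(2)*c)/2 + 2*exp(c*k)/k


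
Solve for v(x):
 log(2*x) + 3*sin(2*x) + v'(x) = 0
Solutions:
 v(x) = C1 - x*log(x) - x*log(2) + x + 3*cos(2*x)/2


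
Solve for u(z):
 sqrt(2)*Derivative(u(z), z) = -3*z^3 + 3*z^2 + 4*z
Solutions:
 u(z) = C1 - 3*sqrt(2)*z^4/8 + sqrt(2)*z^3/2 + sqrt(2)*z^2


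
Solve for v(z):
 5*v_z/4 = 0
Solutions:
 v(z) = C1


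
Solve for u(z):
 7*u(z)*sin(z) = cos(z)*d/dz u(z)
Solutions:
 u(z) = C1/cos(z)^7


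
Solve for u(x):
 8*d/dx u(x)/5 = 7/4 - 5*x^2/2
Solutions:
 u(x) = C1 - 25*x^3/48 + 35*x/32


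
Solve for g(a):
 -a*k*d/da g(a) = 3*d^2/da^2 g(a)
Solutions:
 g(a) = Piecewise((-sqrt(6)*sqrt(pi)*C1*erf(sqrt(6)*a*sqrt(k)/6)/(2*sqrt(k)) - C2, (k > 0) | (k < 0)), (-C1*a - C2, True))


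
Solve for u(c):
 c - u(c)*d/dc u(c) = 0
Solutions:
 u(c) = -sqrt(C1 + c^2)
 u(c) = sqrt(C1 + c^2)


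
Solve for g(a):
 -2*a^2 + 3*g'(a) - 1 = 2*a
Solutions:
 g(a) = C1 + 2*a^3/9 + a^2/3 + a/3


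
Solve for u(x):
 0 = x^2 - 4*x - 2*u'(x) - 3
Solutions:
 u(x) = C1 + x^3/6 - x^2 - 3*x/2


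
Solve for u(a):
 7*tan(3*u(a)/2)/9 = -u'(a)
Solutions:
 u(a) = -2*asin(C1*exp(-7*a/6))/3 + 2*pi/3
 u(a) = 2*asin(C1*exp(-7*a/6))/3


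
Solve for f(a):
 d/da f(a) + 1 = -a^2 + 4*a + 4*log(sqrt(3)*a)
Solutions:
 f(a) = C1 - a^3/3 + 2*a^2 + 4*a*log(a) - 5*a + a*log(9)


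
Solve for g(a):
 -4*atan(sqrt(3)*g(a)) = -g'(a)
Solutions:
 Integral(1/atan(sqrt(3)*_y), (_y, g(a))) = C1 + 4*a


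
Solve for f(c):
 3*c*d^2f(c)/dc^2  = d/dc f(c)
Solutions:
 f(c) = C1 + C2*c^(4/3)


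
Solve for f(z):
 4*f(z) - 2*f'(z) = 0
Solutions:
 f(z) = C1*exp(2*z)


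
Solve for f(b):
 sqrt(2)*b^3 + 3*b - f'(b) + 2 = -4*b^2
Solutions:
 f(b) = C1 + sqrt(2)*b^4/4 + 4*b^3/3 + 3*b^2/2 + 2*b


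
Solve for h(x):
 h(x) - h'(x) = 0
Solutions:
 h(x) = C1*exp(x)


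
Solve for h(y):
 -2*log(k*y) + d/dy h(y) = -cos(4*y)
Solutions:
 h(y) = C1 + 2*y*log(k*y) - 2*y - sin(4*y)/4


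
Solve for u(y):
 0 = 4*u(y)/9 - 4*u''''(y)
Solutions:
 u(y) = C1*exp(-sqrt(3)*y/3) + C2*exp(sqrt(3)*y/3) + C3*sin(sqrt(3)*y/3) + C4*cos(sqrt(3)*y/3)


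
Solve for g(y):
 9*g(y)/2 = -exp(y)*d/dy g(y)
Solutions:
 g(y) = C1*exp(9*exp(-y)/2)


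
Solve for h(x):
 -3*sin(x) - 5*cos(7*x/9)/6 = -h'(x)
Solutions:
 h(x) = C1 + 15*sin(7*x/9)/14 - 3*cos(x)


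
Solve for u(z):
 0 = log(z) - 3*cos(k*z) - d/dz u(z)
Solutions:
 u(z) = C1 + z*log(z) - z - 3*Piecewise((sin(k*z)/k, Ne(k, 0)), (z, True))


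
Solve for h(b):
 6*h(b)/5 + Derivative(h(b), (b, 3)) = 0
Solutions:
 h(b) = C3*exp(-5^(2/3)*6^(1/3)*b/5) + (C1*sin(2^(1/3)*3^(5/6)*5^(2/3)*b/10) + C2*cos(2^(1/3)*3^(5/6)*5^(2/3)*b/10))*exp(5^(2/3)*6^(1/3)*b/10)


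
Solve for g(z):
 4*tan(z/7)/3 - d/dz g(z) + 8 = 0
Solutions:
 g(z) = C1 + 8*z - 28*log(cos(z/7))/3


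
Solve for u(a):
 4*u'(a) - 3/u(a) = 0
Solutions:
 u(a) = -sqrt(C1 + 6*a)/2
 u(a) = sqrt(C1 + 6*a)/2


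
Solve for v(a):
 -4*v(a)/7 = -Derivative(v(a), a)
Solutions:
 v(a) = C1*exp(4*a/7)


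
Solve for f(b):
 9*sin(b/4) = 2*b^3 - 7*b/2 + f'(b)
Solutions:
 f(b) = C1 - b^4/2 + 7*b^2/4 - 36*cos(b/4)


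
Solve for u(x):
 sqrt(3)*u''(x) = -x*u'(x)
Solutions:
 u(x) = C1 + C2*erf(sqrt(2)*3^(3/4)*x/6)


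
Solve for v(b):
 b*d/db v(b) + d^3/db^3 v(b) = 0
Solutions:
 v(b) = C1 + Integral(C2*airyai(-b) + C3*airybi(-b), b)


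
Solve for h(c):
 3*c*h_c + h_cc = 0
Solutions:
 h(c) = C1 + C2*erf(sqrt(6)*c/2)


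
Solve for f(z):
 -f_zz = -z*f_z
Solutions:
 f(z) = C1 + C2*erfi(sqrt(2)*z/2)


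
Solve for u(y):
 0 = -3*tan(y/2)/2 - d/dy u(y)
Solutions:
 u(y) = C1 + 3*log(cos(y/2))


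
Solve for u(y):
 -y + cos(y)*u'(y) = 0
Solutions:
 u(y) = C1 + Integral(y/cos(y), y)


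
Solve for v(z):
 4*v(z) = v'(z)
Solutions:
 v(z) = C1*exp(4*z)


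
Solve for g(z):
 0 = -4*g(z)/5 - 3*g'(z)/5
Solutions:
 g(z) = C1*exp(-4*z/3)


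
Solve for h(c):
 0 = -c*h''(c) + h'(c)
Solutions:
 h(c) = C1 + C2*c^2


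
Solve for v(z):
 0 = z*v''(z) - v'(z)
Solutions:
 v(z) = C1 + C2*z^2


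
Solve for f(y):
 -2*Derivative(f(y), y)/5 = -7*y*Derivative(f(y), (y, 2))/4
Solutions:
 f(y) = C1 + C2*y^(43/35)


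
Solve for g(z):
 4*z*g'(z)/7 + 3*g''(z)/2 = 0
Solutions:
 g(z) = C1 + C2*erf(2*sqrt(21)*z/21)


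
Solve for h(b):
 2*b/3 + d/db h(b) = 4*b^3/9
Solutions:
 h(b) = C1 + b^4/9 - b^2/3


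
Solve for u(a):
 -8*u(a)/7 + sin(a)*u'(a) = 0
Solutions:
 u(a) = C1*(cos(a) - 1)^(4/7)/(cos(a) + 1)^(4/7)


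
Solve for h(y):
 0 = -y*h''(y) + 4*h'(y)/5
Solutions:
 h(y) = C1 + C2*y^(9/5)


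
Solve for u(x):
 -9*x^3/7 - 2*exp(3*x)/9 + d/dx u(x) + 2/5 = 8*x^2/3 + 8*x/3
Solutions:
 u(x) = C1 + 9*x^4/28 + 8*x^3/9 + 4*x^2/3 - 2*x/5 + 2*exp(3*x)/27


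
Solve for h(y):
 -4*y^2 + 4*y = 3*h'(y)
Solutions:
 h(y) = C1 - 4*y^3/9 + 2*y^2/3


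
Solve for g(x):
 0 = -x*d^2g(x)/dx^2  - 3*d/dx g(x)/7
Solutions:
 g(x) = C1 + C2*x^(4/7)


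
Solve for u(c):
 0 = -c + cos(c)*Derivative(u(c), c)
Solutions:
 u(c) = C1 + Integral(c/cos(c), c)


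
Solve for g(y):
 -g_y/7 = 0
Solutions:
 g(y) = C1


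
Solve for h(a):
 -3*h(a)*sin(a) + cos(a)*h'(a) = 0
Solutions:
 h(a) = C1/cos(a)^3


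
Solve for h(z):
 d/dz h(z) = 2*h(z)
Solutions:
 h(z) = C1*exp(2*z)


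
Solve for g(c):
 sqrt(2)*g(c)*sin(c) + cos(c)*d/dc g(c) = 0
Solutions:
 g(c) = C1*cos(c)^(sqrt(2))


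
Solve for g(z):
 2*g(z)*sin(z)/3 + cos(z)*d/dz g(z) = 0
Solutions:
 g(z) = C1*cos(z)^(2/3)


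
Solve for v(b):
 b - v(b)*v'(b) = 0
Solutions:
 v(b) = -sqrt(C1 + b^2)
 v(b) = sqrt(C1 + b^2)


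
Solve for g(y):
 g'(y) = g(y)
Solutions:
 g(y) = C1*exp(y)


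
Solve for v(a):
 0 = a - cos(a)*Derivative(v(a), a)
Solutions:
 v(a) = C1 + Integral(a/cos(a), a)


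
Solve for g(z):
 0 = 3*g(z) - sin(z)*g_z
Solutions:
 g(z) = C1*(cos(z) - 1)^(3/2)/(cos(z) + 1)^(3/2)


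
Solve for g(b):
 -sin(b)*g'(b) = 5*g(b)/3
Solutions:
 g(b) = C1*(cos(b) + 1)^(5/6)/(cos(b) - 1)^(5/6)


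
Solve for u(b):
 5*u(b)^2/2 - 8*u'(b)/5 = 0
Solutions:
 u(b) = -16/(C1 + 25*b)


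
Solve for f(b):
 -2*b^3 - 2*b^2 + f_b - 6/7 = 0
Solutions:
 f(b) = C1 + b^4/2 + 2*b^3/3 + 6*b/7


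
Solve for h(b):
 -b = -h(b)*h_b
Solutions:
 h(b) = -sqrt(C1 + b^2)
 h(b) = sqrt(C1 + b^2)


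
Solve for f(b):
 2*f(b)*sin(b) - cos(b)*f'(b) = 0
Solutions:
 f(b) = C1/cos(b)^2


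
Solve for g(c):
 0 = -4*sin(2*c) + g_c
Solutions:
 g(c) = C1 - 2*cos(2*c)


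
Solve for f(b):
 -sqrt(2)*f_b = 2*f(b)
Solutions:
 f(b) = C1*exp(-sqrt(2)*b)


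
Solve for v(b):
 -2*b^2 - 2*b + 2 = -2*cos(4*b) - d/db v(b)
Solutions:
 v(b) = C1 + 2*b^3/3 + b^2 - 2*b - sin(4*b)/2


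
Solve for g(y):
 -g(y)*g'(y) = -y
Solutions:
 g(y) = -sqrt(C1 + y^2)
 g(y) = sqrt(C1 + y^2)


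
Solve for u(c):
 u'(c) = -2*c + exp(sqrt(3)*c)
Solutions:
 u(c) = C1 - c^2 + sqrt(3)*exp(sqrt(3)*c)/3


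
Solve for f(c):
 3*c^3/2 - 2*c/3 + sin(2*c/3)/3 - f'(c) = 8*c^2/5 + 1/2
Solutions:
 f(c) = C1 + 3*c^4/8 - 8*c^3/15 - c^2/3 - c/2 - cos(2*c/3)/2


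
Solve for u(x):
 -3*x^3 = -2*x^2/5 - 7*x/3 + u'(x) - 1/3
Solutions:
 u(x) = C1 - 3*x^4/4 + 2*x^3/15 + 7*x^2/6 + x/3


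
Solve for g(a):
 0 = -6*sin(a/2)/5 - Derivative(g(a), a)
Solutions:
 g(a) = C1 + 12*cos(a/2)/5


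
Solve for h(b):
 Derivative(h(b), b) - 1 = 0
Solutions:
 h(b) = C1 + b


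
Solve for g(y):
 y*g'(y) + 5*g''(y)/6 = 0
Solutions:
 g(y) = C1 + C2*erf(sqrt(15)*y/5)


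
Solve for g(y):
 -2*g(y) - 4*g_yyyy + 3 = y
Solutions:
 g(y) = -y/2 + (C1*sin(2^(1/4)*y/2) + C2*cos(2^(1/4)*y/2))*exp(-2^(1/4)*y/2) + (C3*sin(2^(1/4)*y/2) + C4*cos(2^(1/4)*y/2))*exp(2^(1/4)*y/2) + 3/2


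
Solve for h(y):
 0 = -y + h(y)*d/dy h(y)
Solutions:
 h(y) = -sqrt(C1 + y^2)
 h(y) = sqrt(C1 + y^2)


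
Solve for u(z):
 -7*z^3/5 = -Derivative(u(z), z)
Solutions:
 u(z) = C1 + 7*z^4/20
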